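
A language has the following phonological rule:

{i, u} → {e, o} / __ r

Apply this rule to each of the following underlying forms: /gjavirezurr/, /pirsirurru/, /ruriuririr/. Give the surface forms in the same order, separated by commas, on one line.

gjaverezorr, perserorru, roriorerer

/gjavirezurr/: /i/ is a high vowel immediately before /r/, so it lowers to [e]. /u/ is a high vowel immediately before /r/, so it lowers to [o]. → [gjaverezorr].
/pirsirurru/: /i/ is a high vowel immediately before /r/, so it lowers to [e]. /i/ is a high vowel immediately before /r/, so it lowers to [e]. /u/ is a high vowel immediately before /r/, so it lowers to [o]. → [perserorru].
/ruriuririr/: /u/ is a high vowel immediately before /r/, so it lowers to [o]. /u/ is a high vowel immediately before /r/, so it lowers to [o]. /i/ is a high vowel immediately before /r/, so it lowers to [e]. /i/ is a high vowel immediately before /r/, so it lowers to [e]. → [roriorerer].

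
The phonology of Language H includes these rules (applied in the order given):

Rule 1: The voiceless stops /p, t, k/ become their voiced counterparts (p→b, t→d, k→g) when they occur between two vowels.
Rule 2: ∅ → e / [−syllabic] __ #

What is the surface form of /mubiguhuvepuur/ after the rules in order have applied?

mubiguhuvebuure

Rule 1 (intervocalic voicing): /p/ is a voiceless stop between vowels /e/ and /u/, so it voices to [b]. /mubiguhuvepuur/ → mubiguhuvebuur.
Rule 2 (final e-epenthesis): the form ends in the consonant /r/, so [e] is inserted word-finally. /mubiguhuvebuur/ → mubiguhuvebuure.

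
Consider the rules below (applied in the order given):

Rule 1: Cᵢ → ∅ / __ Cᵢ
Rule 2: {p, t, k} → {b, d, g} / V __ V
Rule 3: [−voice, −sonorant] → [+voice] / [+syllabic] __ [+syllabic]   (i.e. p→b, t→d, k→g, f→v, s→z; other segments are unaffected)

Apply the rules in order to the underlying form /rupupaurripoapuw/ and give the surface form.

rububauriboabuw

Rule 1 (degemination): /rr/ is a geminate; the first /r/ deletes. /rupupaurripoapuw/ → rupupauripoapuw.
Rule 2 (intervocalic voicing): /p/ is a voiceless stop between vowels /u/ and /u/, so it voices to [b]. /p/ is a voiceless stop between vowels /u/ and /a/, so it voices to [b]. /p/ is a voiceless stop between vowels /i/ and /o/, so it voices to [b]. /p/ is a voiceless stop between vowels /a/ and /u/, so it voices to [b]. /rupupauripoapuw/ → rububauriboabuw.
Rule 3 (intervocalic voicing): no segment meets the environment; /rububauriboabuw/ is unchanged.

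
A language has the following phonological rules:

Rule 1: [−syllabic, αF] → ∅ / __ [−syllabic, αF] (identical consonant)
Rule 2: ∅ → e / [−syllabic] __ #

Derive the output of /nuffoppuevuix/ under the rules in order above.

Rule 1 (degemination): /ff/ is a geminate; the first /f/ deletes. /pp/ is a geminate; the first /p/ deletes. /nuffoppuevuix/ → nufopuevuix.
Rule 2 (final e-epenthesis): the form ends in the consonant /x/, so [e] is inserted word-finally. /nufopuevuix/ → nufopuevuixe.

nufopuevuixe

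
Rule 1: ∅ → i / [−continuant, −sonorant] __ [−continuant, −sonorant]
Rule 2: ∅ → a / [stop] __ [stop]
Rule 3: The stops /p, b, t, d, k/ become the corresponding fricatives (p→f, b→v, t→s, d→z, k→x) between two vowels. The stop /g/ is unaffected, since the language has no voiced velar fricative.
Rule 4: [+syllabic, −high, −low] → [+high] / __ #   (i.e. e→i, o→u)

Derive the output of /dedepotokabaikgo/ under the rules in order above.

Rule 1 (stop-cluster i-epenthesis): /k/ and /g/ form a stop–stop cluster, so [i] is inserted between them. /dedepotokabaikgo/ → dedepotokabaikigo.
Rule 2 (stop-cluster a-epenthesis): no segment meets the environment; /dedepotokabaikigo/ is unchanged.
Rule 3 (intervocalic spirantization): /d/ is a stop between vowels /e/ and /e/, so it spirantizes to the fricative [z]. /p/ is a stop between vowels /e/ and /o/, so it spirantizes to the fricative [f]. /t/ is a stop between vowels /o/ and /o/, so it spirantizes to the fricative [s]. /k/ is a stop between vowels /o/ and /a/, so it spirantizes to the fricative [x]. /b/ is a stop between vowels /a/ and /a/, so it spirantizes to the fricative [v]. /k/ is a stop between vowels /i/ and /i/, so it spirantizes to the fricative [x]. /dedepotokabaikigo/ → dezefosoxavaixigo.
Rule 4 (final vowel raising): /o/ is a mid vowel in word-final position, so it raises to [u]. /dezefosoxavaixigo/ → dezefosoxavaixigu.

dezefosoxavaixigu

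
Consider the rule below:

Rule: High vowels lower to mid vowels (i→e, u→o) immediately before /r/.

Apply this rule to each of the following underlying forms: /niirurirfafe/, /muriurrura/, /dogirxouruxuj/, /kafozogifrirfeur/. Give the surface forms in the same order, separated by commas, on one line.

/niirurirfafe/: /i/ is a high vowel immediately before /r/, so it lowers to [e]. /u/ is a high vowel immediately before /r/, so it lowers to [o]. /i/ is a high vowel immediately before /r/, so it lowers to [e]. → [nierorerfafe].
/muriurrura/: /u/ is a high vowel immediately before /r/, so it lowers to [o]. /u/ is a high vowel immediately before /r/, so it lowers to [o]. /u/ is a high vowel immediately before /r/, so it lowers to [o]. → [moriorrora].
/dogirxouruxuj/: /i/ is a high vowel immediately before /r/, so it lowers to [e]. /u/ is a high vowel immediately before /r/, so it lowers to [o]. → [dogerxooruxuj].
/kafozogifrirfeur/: /i/ is a high vowel immediately before /r/, so it lowers to [e]. /u/ is a high vowel immediately before /r/, so it lowers to [o]. → [kafozogifrerfeor].

nierorerfafe, moriorrora, dogerxooruxuj, kafozogifrerfeor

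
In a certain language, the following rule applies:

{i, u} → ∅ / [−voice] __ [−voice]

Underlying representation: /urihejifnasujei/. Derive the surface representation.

No segment of /urihejifnasujei/ meets the structural description of the rule, so the form surfaces unchanged.

urihejifnasujei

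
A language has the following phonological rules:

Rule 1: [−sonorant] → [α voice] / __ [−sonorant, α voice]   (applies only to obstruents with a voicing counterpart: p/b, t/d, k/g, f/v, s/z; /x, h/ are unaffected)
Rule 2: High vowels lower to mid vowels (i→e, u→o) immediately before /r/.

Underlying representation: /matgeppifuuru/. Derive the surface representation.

madgeppifuoru

Rule 1 (regressive voicing assimilation): /t/ precedes the voiced obstruent /g/, so it voices to [d] by assimilation. /matgeppifuuru/ → madgeppifuuru.
Rule 2 (pre-rhotic lowering): /u/ is a high vowel immediately before /r/, so it lowers to [o]. /madgeppifuuru/ → madgeppifuoru.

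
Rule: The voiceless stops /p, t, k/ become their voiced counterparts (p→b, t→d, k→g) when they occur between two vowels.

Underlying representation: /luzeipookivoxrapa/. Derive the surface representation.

/p/ is a voiceless stop between vowels /i/ and /o/, so it voices to [b].
/k/ is a voiceless stop between vowels /o/ and /i/, so it voices to [g].
/p/ is a voiceless stop between vowels /a/ and /a/, so it voices to [b].
Surface form: [luzeiboogivoxraba].

luzeiboogivoxraba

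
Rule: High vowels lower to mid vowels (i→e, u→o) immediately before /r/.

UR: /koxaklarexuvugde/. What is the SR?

No segment of /koxaklarexuvugde/ meets the structural description of the rule, so the form surfaces unchanged.

koxaklarexuvugde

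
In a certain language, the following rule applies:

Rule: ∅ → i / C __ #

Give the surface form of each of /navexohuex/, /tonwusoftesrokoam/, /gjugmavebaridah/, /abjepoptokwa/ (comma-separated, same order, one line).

/navexohuex/: the form ends in the consonant /x/, so [i] is inserted word-finally. → [navexohuexi].
/tonwusoftesrokoam/: the form ends in the consonant /m/, so [i] is inserted word-finally. → [tonwusoftesrokoami].
/gjugmavebaridah/: the form ends in the consonant /h/, so [i] is inserted word-finally. → [gjugmavebaridahi].
/abjepoptokwa/: the rule's environment is not met; surfaces unchanged as [abjepoptokwa].

navexohuexi, tonwusoftesrokoami, gjugmavebaridahi, abjepoptokwa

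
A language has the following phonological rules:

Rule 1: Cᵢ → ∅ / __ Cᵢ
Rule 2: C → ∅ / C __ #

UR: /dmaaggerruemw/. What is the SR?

Rule 1 (degemination): /gg/ is a geminate; the first /g/ deletes. /rr/ is a geminate; the first /r/ deletes. /dmaaggerruemw/ → dmaageruemw.
Rule 2 (final cluster simplification): /w/ is the second consonant of a word-final cluster /mw/, so it deletes. /dmaageruemw/ → dmaageruem.

dmaageruem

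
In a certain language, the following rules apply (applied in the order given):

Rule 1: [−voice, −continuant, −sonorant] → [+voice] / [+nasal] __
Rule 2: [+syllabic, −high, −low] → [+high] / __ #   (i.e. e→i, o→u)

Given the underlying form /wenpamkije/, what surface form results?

wenbamgiji

Rule 1 (post-nasal voicing): /p/ is a voiceless stop immediately after the nasal /n/, so it voices to [b]. /k/ is a voiceless stop immediately after the nasal /m/, so it voices to [g]. /wenpamkije/ → wenbamgije.
Rule 2 (final vowel raising): /e/ is a mid vowel in word-final position, so it raises to [i]. /wenbamgije/ → wenbamgiji.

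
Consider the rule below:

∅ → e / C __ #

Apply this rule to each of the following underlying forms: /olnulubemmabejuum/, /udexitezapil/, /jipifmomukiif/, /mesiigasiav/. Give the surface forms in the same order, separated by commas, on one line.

olnulubemmabejuume, udexitezapile, jipifmomukiife, mesiigasiave

/olnulubemmabejuum/: the form ends in the consonant /m/, so [e] is inserted word-finally. → [olnulubemmabejuume].
/udexitezapil/: the form ends in the consonant /l/, so [e] is inserted word-finally. → [udexitezapile].
/jipifmomukiif/: the form ends in the consonant /f/, so [e] is inserted word-finally. → [jipifmomukiife].
/mesiigasiav/: the form ends in the consonant /v/, so [e] is inserted word-finally. → [mesiigasiave].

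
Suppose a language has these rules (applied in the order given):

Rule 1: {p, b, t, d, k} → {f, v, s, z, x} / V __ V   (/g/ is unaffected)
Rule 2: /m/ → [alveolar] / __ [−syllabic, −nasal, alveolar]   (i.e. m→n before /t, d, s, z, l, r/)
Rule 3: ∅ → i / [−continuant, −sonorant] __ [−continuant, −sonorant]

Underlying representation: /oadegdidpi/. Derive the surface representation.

oazegididipi

Rule 1 (intervocalic spirantization): /d/ is a stop between vowels /a/ and /e/, so it spirantizes to the fricative [z]. /oadegdidpi/ → oazegdidpi.
Rule 2 (nasal place assimilation): no segment meets the environment; /oazegdidpi/ is unchanged.
Rule 3 (stop-cluster i-epenthesis): /g/ and /d/ form a stop–stop cluster, so [i] is inserted between them. /d/ and /p/ form a stop–stop cluster, so [i] is inserted between them. /oazegdidpi/ → oazegididipi.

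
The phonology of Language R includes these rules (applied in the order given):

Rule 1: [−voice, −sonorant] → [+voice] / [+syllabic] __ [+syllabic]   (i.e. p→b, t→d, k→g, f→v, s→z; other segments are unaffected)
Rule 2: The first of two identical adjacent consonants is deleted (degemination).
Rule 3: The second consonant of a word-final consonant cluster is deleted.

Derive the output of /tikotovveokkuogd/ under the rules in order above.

tigodoveokuog

Rule 1 (intervocalic voicing): /k/ is a voiceless obstruent between vowels /i/ and /o/, so it voices to [g]. /t/ is a voiceless obstruent between vowels /o/ and /o/, so it voices to [d]. /tikotovveokkuogd/ → tigodovveokkuogd.
Rule 2 (degemination): /vv/ is a geminate; the first /v/ deletes. /kk/ is a geminate; the first /k/ deletes. /tigodovveokkuogd/ → tigodoveokuogd.
Rule 3 (final cluster simplification): /d/ is the second consonant of a word-final cluster /gd/, so it deletes. /tigodoveokuogd/ → tigodoveokuog.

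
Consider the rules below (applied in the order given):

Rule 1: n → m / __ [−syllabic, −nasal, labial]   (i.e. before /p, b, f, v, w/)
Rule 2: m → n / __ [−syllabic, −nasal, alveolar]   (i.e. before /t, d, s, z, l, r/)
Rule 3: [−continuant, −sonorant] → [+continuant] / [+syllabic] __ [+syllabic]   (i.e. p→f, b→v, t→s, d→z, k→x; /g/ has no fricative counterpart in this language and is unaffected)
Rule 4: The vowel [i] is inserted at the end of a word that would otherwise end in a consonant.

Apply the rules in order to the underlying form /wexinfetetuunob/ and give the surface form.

weximfesesuunobi

Rule 1 (nasal place assimilation): /n/ precedes the labial consonant /f/, so it assimilates in place to [m]. /wexinfetetuunob/ → weximfetetuunob.
Rule 2 (nasal place assimilation): no segment meets the environment; /weximfetetuunob/ is unchanged.
Rule 3 (intervocalic spirantization): /t/ is a stop between vowels /e/ and /e/, so it spirantizes to the fricative [s]. /t/ is a stop between vowels /e/ and /u/, so it spirantizes to the fricative [s]. /weximfetetuunob/ → weximfesesuunob.
Rule 4 (final i-epenthesis): the form ends in the consonant /b/, so [i] is inserted word-finally. /weximfesesuunob/ → weximfesesuunobi.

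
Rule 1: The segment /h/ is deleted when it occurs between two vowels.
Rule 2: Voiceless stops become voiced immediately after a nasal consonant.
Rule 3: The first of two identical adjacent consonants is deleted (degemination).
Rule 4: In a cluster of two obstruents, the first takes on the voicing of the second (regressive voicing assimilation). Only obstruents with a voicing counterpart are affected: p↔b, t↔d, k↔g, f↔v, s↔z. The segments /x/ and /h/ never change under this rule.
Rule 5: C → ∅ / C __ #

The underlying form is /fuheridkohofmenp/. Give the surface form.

Rule 1 (intervocalic h-deletion): /h/ occurs between vowels /u/ and /e/, so it deletes. /h/ occurs between vowels /o/ and /o/, so it deletes. /fuheridkohofmenp/ → fueridkoofmenp.
Rule 2 (post-nasal voicing): /p/ is a voiceless stop immediately after the nasal /n/, so it voices to [b]. /fueridkoofmenp/ → fueridkoofmenb.
Rule 3 (degemination): no segment meets the environment; /fueridkoofmenb/ is unchanged.
Rule 4 (regressive voicing assimilation): /d/ precedes the voiceless obstruent /k/, so it devoices to [t] by assimilation. /fueridkoofmenb/ → fueritkoofmenb.
Rule 5 (final cluster simplification): /b/ is the second consonant of a word-final cluster /nb/, so it deletes. /fueritkoofmenb/ → fueritkoofmen.

fueritkoofmen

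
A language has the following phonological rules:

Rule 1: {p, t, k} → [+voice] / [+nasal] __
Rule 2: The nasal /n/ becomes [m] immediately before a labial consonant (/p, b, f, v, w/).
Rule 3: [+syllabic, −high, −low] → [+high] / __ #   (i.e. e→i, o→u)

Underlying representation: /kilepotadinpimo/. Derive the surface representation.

Rule 1 (post-nasal voicing): /p/ is a voiceless stop immediately after the nasal /n/, so it voices to [b]. /kilepotadinpimo/ → kilepotadinbimo.
Rule 2 (nasal place assimilation): /n/ precedes the labial consonant /b/, so it assimilates in place to [m]. /kilepotadinbimo/ → kilepotadimbimo.
Rule 3 (final vowel raising): /o/ is a mid vowel in word-final position, so it raises to [u]. /kilepotadimbimo/ → kilepotadimbimu.

kilepotadimbimu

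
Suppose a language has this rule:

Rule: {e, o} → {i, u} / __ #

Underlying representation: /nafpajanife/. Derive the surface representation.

/e/ is a mid vowel in word-final position, so it raises to [i].
Surface form: [nafpajanifi].

nafpajanifi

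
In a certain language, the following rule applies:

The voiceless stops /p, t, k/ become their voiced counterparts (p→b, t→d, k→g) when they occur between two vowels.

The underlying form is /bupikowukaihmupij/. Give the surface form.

/p/ is a voiceless stop between vowels /u/ and /i/, so it voices to [b].
/k/ is a voiceless stop between vowels /i/ and /o/, so it voices to [g].
/k/ is a voiceless stop between vowels /u/ and /a/, so it voices to [g].
/p/ is a voiceless stop between vowels /u/ and /i/, so it voices to [b].
Surface form: [bubigowugaihmubij].

bubigowugaihmubij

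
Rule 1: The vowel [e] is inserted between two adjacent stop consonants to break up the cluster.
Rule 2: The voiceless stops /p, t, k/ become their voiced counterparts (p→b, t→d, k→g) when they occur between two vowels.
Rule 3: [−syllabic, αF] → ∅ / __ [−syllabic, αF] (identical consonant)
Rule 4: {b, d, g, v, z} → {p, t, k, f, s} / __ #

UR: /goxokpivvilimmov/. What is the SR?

Rule 1 (stop-cluster e-epenthesis): /k/ and /p/ form a stop–stop cluster, so [e] is inserted between them. /goxokpivvilimmov/ → goxokepivvilimmov.
Rule 2 (intervocalic voicing): /k/ is a voiceless stop between vowels /o/ and /e/, so it voices to [g]. /p/ is a voiceless stop between vowels /e/ and /i/, so it voices to [b]. /goxokepivvilimmov/ → goxogebivvilimmov.
Rule 3 (degemination): /vv/ is a geminate; the first /v/ deletes. /mm/ is a geminate; the first /m/ deletes. /goxogebivvilimmov/ → goxogebivilimov.
Rule 4 (final devoicing): /v/ is a voiced obstruent in word-final position, so it devoices to [f]. /goxogebivilimov/ → goxogebivilimof.

goxogebivilimof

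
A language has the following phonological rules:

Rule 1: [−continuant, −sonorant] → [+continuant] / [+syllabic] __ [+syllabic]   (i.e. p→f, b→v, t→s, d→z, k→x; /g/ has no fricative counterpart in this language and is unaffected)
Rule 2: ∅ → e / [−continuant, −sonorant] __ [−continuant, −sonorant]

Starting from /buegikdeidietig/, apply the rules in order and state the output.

Rule 1 (intervocalic spirantization): /d/ is a stop between vowels /i/ and /i/, so it spirantizes to the fricative [z]. /t/ is a stop between vowels /e/ and /i/, so it spirantizes to the fricative [s]. /buegikdeidietig/ → buegikdeiziesig.
Rule 2 (stop-cluster e-epenthesis): /k/ and /d/ form a stop–stop cluster, so [e] is inserted between them. /buegikdeiziesig/ → buegikedeiziesig.

buegikedeiziesig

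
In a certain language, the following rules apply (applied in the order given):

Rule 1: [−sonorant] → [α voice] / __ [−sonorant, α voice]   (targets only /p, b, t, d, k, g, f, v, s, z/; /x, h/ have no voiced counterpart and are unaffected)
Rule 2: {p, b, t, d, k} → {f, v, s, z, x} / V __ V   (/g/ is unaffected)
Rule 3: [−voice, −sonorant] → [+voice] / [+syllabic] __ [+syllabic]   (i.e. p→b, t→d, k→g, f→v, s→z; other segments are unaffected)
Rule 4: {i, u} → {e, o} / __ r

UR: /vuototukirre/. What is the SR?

Rule 1 (regressive voicing assimilation): no segment meets the environment; /vuototukirre/ is unchanged.
Rule 2 (intervocalic spirantization): /t/ is a stop between vowels /o/ and /o/, so it spirantizes to the fricative [s]. /t/ is a stop between vowels /o/ and /u/, so it spirantizes to the fricative [s]. /k/ is a stop between vowels /u/ and /i/, so it spirantizes to the fricative [x]. /vuototukirre/ → vuososuxirre.
Rule 3 (intervocalic voicing): /s/ is a voiceless obstruent between vowels /o/ and /o/, so it voices to [z]. /s/ is a voiceless obstruent between vowels /o/ and /u/, so it voices to [z]. /vuososuxirre/ → vuozozuxirre.
Rule 4 (pre-rhotic lowering): /i/ is a high vowel immediately before /r/, so it lowers to [e]. /vuozozuxirre/ → vuozozuxerre.

vuozozuxerre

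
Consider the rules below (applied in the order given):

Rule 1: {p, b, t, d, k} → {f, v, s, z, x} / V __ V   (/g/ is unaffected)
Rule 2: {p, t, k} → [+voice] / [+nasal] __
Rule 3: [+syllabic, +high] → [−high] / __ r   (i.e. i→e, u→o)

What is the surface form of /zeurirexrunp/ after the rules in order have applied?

Rule 1 (intervocalic spirantization): no segment meets the environment; /zeurirexrunp/ is unchanged.
Rule 2 (post-nasal voicing): /p/ is a voiceless stop immediately after the nasal /n/, so it voices to [b]. /zeurirexrunp/ → zeurirexrunb.
Rule 3 (pre-rhotic lowering): /u/ is a high vowel immediately before /r/, so it lowers to [o]. /i/ is a high vowel immediately before /r/, so it lowers to [e]. /zeurirexrunb/ → zeorerexrunb.

zeorerexrunb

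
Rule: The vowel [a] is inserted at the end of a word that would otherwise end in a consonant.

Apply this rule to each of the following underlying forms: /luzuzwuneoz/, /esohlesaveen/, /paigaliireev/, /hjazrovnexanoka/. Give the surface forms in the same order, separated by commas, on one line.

/luzuzwuneoz/: the form ends in the consonant /z/, so [a] is inserted word-finally. → [luzuzwuneoza].
/esohlesaveen/: the form ends in the consonant /n/, so [a] is inserted word-finally. → [esohlesaveena].
/paigaliireev/: the form ends in the consonant /v/, so [a] is inserted word-finally. → [paigaliireeva].
/hjazrovnexanoka/: the rule's environment is not met; surfaces unchanged as [hjazrovnexanoka].

luzuzwuneoza, esohlesaveena, paigaliireeva, hjazrovnexanoka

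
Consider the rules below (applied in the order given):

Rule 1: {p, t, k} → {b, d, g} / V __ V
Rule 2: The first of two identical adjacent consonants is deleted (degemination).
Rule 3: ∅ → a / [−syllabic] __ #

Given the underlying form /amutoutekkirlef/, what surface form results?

amudoudekirlefa

Rule 1 (intervocalic voicing): /t/ is a voiceless stop between vowels /u/ and /o/, so it voices to [d]. /t/ is a voiceless stop between vowels /u/ and /e/, so it voices to [d]. /amutoutekkirlef/ → amudoudekkirlef.
Rule 2 (degemination): /kk/ is a geminate; the first /k/ deletes. /amudoudekkirlef/ → amudoudekirlef.
Rule 3 (final a-epenthesis): the form ends in the consonant /f/, so [a] is inserted word-finally. /amudoudekirlef/ → amudoudekirlefa.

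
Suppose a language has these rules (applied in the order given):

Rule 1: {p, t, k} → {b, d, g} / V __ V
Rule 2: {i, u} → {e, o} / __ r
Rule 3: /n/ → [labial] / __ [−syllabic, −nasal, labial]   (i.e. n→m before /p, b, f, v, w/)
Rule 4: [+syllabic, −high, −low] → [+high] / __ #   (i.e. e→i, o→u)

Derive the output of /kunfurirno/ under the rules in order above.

Rule 1 (intervocalic voicing): no segment meets the environment; /kunfurirno/ is unchanged.
Rule 2 (pre-rhotic lowering): /u/ is a high vowel immediately before /r/, so it lowers to [o]. /i/ is a high vowel immediately before /r/, so it lowers to [e]. /kunfurirno/ → kunforerno.
Rule 3 (nasal place assimilation): /n/ precedes the labial consonant /f/, so it assimilates in place to [m]. /kunforerno/ → kumforerno.
Rule 4 (final vowel raising): /o/ is a mid vowel in word-final position, so it raises to [u]. /kumforerno/ → kumforernu.

kumforernu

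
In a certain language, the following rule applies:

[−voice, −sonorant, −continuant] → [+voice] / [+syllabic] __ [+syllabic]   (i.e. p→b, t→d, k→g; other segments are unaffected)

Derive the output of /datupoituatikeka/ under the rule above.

/t/ is a voiceless stop between vowels /a/ and /u/, so it voices to [d].
/p/ is a voiceless stop between vowels /u/ and /o/, so it voices to [b].
/t/ is a voiceless stop between vowels /i/ and /u/, so it voices to [d].
/t/ is a voiceless stop between vowels /a/ and /i/, so it voices to [d].
/k/ is a voiceless stop between vowels /i/ and /e/, so it voices to [g].
/k/ is a voiceless stop between vowels /e/ and /a/, so it voices to [g].
Surface form: [daduboiduadigega].

daduboiduadigega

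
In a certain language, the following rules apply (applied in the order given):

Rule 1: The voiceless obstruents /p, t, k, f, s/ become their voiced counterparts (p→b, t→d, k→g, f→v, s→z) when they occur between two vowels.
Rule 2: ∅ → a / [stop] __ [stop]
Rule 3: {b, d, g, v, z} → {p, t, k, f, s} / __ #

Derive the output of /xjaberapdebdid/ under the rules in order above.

Rule 1 (intervocalic voicing): no segment meets the environment; /xjaberapdebdid/ is unchanged.
Rule 2 (stop-cluster a-epenthesis): /p/ and /d/ form a stop–stop cluster, so [a] is inserted between them. /b/ and /d/ form a stop–stop cluster, so [a] is inserted between them. /xjaberapdebdid/ → xjaberapadebadid.
Rule 3 (final devoicing): /d/ is a voiced obstruent in word-final position, so it devoices to [t]. /xjaberapadebadid/ → xjaberapadebadit.

xjaberapadebadit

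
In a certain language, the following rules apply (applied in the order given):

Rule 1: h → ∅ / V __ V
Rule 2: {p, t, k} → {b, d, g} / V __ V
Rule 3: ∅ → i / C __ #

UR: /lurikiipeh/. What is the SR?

lurigiibehi

Rule 1 (intervocalic h-deletion): no segment meets the environment; /lurikiipeh/ is unchanged.
Rule 2 (intervocalic voicing): /k/ is a voiceless stop between vowels /i/ and /i/, so it voices to [g]. /p/ is a voiceless stop between vowels /i/ and /e/, so it voices to [b]. /lurikiipeh/ → lurigiibeh.
Rule 3 (final i-epenthesis): the form ends in the consonant /h/, so [i] is inserted word-finally. /lurigiibeh/ → lurigiibehi.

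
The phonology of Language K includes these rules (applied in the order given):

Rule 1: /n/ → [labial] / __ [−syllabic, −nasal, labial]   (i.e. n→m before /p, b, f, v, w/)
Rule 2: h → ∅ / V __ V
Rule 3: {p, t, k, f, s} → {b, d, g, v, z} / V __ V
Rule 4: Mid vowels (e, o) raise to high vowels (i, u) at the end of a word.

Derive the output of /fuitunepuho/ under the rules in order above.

Rule 1 (nasal place assimilation): no segment meets the environment; /fuitunepuho/ is unchanged.
Rule 2 (intervocalic h-deletion): /h/ occurs between vowels /u/ and /o/, so it deletes. /fuitunepuho/ → fuitunepuo.
Rule 3 (intervocalic voicing): /t/ is a voiceless obstruent between vowels /i/ and /u/, so it voices to [d]. /p/ is a voiceless obstruent between vowels /e/ and /u/, so it voices to [b]. /fuitunepuo/ → fuidunebuo.
Rule 4 (final vowel raising): /o/ is a mid vowel in word-final position, so it raises to [u]. /fuidunebuo/ → fuidunebuu.

fuidunebuu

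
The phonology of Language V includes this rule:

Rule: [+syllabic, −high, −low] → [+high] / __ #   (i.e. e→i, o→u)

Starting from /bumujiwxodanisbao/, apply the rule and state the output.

bumujiwxodanisbau

/o/ is a mid vowel in word-final position, so it raises to [u].
The other instance of /o/ does not occur in the required environment and remains unchanged.
Surface form: [bumujiwxodanisbau].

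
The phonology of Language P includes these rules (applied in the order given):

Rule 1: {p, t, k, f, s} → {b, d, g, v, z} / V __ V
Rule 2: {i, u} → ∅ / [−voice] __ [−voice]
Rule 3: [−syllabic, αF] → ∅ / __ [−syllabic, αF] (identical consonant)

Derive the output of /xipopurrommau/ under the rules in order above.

Rule 1 (intervocalic voicing): /p/ is a voiceless obstruent between vowels /i/ and /o/, so it voices to [b]. /p/ is a voiceless obstruent between vowels /o/ and /u/, so it voices to [b]. /xipopurrommau/ → xiboburrommau.
Rule 2 (high vowel syncope): no segment meets the environment; /xiboburrommau/ is unchanged.
Rule 3 (degemination): /rr/ is a geminate; the first /r/ deletes. /mm/ is a geminate; the first /m/ deletes. /xiboburrommau/ → xiboburomau.

xiboburomau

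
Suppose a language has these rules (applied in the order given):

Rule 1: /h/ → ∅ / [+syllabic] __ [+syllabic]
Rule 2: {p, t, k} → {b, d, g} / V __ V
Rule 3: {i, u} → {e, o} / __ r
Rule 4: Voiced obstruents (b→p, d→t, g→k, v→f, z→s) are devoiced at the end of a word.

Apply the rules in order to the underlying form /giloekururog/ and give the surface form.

giloegororok

Rule 1 (intervocalic h-deletion): no segment meets the environment; /giloekururog/ is unchanged.
Rule 2 (intervocalic voicing): /k/ is a voiceless stop between vowels /e/ and /u/, so it voices to [g]. /giloekururog/ → giloegururog.
Rule 3 (pre-rhotic lowering): /u/ is a high vowel immediately before /r/, so it lowers to [o]. /u/ is a high vowel immediately before /r/, so it lowers to [o]. /giloegururog/ → giloegororog.
Rule 4 (final devoicing): /g/ is a voiced obstruent in word-final position, so it devoices to [k]. /giloegororog/ → giloegororok.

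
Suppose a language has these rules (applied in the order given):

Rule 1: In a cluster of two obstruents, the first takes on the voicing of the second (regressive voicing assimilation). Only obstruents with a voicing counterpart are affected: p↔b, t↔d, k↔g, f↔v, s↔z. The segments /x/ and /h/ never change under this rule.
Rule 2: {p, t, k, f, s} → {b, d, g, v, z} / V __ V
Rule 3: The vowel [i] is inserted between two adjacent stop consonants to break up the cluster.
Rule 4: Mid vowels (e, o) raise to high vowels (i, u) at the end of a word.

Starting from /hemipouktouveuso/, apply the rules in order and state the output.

Rule 1 (regressive voicing assimilation): no segment meets the environment; /hemipouktouveuso/ is unchanged.
Rule 2 (intervocalic voicing): /p/ is a voiceless obstruent between vowels /i/ and /o/, so it voices to [b]. /s/ is a voiceless obstruent between vowels /u/ and /o/, so it voices to [z]. /hemipouktouveuso/ → hemibouktouveuzo.
Rule 3 (stop-cluster i-epenthesis): /k/ and /t/ form a stop–stop cluster, so [i] is inserted between them. /hemibouktouveuzo/ → hemiboukitouveuzo.
Rule 4 (final vowel raising): /o/ is a mid vowel in word-final position, so it raises to [u]. /hemiboukitouveuzo/ → hemiboukitouveuzu.

hemiboukitouveuzu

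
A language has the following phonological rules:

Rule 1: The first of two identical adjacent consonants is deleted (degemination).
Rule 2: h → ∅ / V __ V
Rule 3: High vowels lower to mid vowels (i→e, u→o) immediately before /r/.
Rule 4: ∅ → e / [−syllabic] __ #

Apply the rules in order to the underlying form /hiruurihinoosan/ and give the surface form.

heruoriinoosane

Rule 1 (degemination): no segment meets the environment; /hiruurihinoosan/ is unchanged.
Rule 2 (intervocalic h-deletion): /h/ occurs between vowels /i/ and /i/, so it deletes. /hiruurihinoosan/ → hiruuriinoosan.
Rule 3 (pre-rhotic lowering): /i/ is a high vowel immediately before /r/, so it lowers to [e]. /u/ is a high vowel immediately before /r/, so it lowers to [o]. /hiruuriinoosan/ → heruoriinoosan.
Rule 4 (final e-epenthesis): the form ends in the consonant /n/, so [e] is inserted word-finally. /heruoriinoosan/ → heruoriinoosane.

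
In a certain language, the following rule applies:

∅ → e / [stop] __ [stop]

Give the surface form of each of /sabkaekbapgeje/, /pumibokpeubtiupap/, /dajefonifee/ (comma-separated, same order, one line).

sabekaekebapegeje, pumibokepeubetiupap, dajefonifee

/sabkaekbapgeje/: /b/ and /k/ form a stop–stop cluster, so [e] is inserted between them. /k/ and /b/ form a stop–stop cluster, so [e] is inserted between them. /p/ and /g/ form a stop–stop cluster, so [e] is inserted between them. → [sabekaekebapegeje].
/pumibokpeubtiupap/: /k/ and /p/ form a stop–stop cluster, so [e] is inserted between them. /b/ and /t/ form a stop–stop cluster, so [e] is inserted between them. → [pumibokepeubetiupap].
/dajefonifee/: the rule's environment is not met; surfaces unchanged as [dajefonifee].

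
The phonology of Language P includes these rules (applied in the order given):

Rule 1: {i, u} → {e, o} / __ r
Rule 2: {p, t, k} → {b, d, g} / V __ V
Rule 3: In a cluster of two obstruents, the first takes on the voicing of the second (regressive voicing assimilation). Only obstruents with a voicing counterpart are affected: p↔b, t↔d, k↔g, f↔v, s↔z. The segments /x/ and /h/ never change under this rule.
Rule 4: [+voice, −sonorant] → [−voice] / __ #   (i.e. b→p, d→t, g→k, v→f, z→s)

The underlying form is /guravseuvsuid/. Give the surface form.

gorafseufsuit

Rule 1 (pre-rhotic lowering): /u/ is a high vowel immediately before /r/, so it lowers to [o]. /guravseuvsuid/ → goravseuvsuid.
Rule 2 (intervocalic voicing): no segment meets the environment; /goravseuvsuid/ is unchanged.
Rule 3 (regressive voicing assimilation): /v/ precedes the voiceless obstruent /s/, so it devoices to [f] by assimilation. /v/ precedes the voiceless obstruent /s/, so it devoices to [f] by assimilation. /goravseuvsuid/ → gorafseufsuid.
Rule 4 (final devoicing): /d/ is a voiced obstruent in word-final position, so it devoices to [t]. /gorafseufsuid/ → gorafseufsuit.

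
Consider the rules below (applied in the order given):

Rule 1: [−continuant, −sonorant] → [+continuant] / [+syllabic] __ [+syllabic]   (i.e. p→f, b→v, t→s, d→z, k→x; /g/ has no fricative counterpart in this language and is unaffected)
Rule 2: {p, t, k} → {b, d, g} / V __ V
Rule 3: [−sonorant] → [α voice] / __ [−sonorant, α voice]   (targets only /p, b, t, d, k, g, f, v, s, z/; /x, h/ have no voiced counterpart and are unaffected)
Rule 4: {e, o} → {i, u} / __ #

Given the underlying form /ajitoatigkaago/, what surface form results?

ajisoasikkaagu

Rule 1 (intervocalic spirantization): /t/ is a stop between vowels /i/ and /o/, so it spirantizes to the fricative [s]. /t/ is a stop between vowels /a/ and /i/, so it spirantizes to the fricative [s]. /ajitoatigkaago/ → ajisoasigkaago.
Rule 2 (intervocalic voicing): no segment meets the environment; /ajisoasigkaago/ is unchanged.
Rule 3 (regressive voicing assimilation): /g/ precedes the voiceless obstruent /k/, so it devoices to [k] by assimilation. /ajisoasigkaago/ → ajisoasikkaago.
Rule 4 (final vowel raising): /o/ is a mid vowel in word-final position, so it raises to [u]. /ajisoasikkaago/ → ajisoasikkaagu.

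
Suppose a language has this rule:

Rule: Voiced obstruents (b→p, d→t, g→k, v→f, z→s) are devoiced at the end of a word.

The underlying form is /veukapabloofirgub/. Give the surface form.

veukapabloofirgup

/b/ is a voiced obstruent in word-final position, so it devoices to [p].
The other instances of /v/, /b/, /g/ do not occur in the required environment and remain unchanged.
Surface form: [veukapabloofirgup].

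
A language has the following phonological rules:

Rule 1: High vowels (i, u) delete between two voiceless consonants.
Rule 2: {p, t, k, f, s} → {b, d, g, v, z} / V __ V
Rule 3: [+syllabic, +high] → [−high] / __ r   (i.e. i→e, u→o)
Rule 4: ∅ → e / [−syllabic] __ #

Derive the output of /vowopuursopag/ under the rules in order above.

vowobuorsobage

Rule 1 (high vowel syncope): no segment meets the environment; /vowopuursopag/ is unchanged.
Rule 2 (intervocalic voicing): /p/ is a voiceless obstruent between vowels /o/ and /u/, so it voices to [b]. /p/ is a voiceless obstruent between vowels /o/ and /a/, so it voices to [b]. /vowopuursopag/ → vowobuursobag.
Rule 3 (pre-rhotic lowering): /u/ is a high vowel immediately before /r/, so it lowers to [o]. /vowobuursobag/ → vowobuorsobag.
Rule 4 (final e-epenthesis): the form ends in the consonant /g/, so [e] is inserted word-finally. /vowobuorsobag/ → vowobuorsobage.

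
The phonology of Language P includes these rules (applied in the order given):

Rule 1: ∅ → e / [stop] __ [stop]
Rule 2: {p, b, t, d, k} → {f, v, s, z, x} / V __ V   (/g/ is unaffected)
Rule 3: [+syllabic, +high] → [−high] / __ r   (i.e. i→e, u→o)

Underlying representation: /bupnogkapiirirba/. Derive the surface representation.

Rule 1 (stop-cluster e-epenthesis): /g/ and /k/ form a stop–stop cluster, so [e] is inserted between them. /bupnogkapiirirba/ → bupnogekapiirirba.
Rule 2 (intervocalic spirantization): /k/ is a stop between vowels /e/ and /a/, so it spirantizes to the fricative [x]. /p/ is a stop between vowels /a/ and /i/, so it spirantizes to the fricative [f]. /bupnogekapiirirba/ → bupnogexafiirirba.
Rule 3 (pre-rhotic lowering): /i/ is a high vowel immediately before /r/, so it lowers to [e]. /i/ is a high vowel immediately before /r/, so it lowers to [e]. /bupnogexafiirirba/ → bupnogexafiererba.

bupnogexafiererba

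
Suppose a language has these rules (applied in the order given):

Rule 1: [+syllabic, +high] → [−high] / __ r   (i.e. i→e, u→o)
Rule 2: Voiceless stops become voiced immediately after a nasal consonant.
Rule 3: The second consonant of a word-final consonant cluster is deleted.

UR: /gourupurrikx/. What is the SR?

Rule 1 (pre-rhotic lowering): /u/ is a high vowel immediately before /r/, so it lowers to [o]. /u/ is a high vowel immediately before /r/, so it lowers to [o]. /gourupurrikx/ → gooruporrikx.
Rule 2 (post-nasal voicing): no segment meets the environment; /gooruporrikx/ is unchanged.
Rule 3 (final cluster simplification): /x/ is the second consonant of a word-final cluster /kx/, so it deletes. /gooruporrikx/ → gooruporrik.

gooruporrik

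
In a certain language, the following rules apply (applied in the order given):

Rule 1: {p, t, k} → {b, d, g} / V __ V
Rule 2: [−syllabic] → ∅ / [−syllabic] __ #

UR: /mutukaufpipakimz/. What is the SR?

mudugaufpibagim

Rule 1 (intervocalic voicing): /t/ is a voiceless stop between vowels /u/ and /u/, so it voices to [d]. /k/ is a voiceless stop between vowels /u/ and /a/, so it voices to [g]. /p/ is a voiceless stop between vowels /i/ and /a/, so it voices to [b]. /k/ is a voiceless stop between vowels /a/ and /i/, so it voices to [g]. /mutukaufpipakimz/ → mudugaufpibagimz.
Rule 2 (final cluster simplification): /z/ is the second consonant of a word-final cluster /mz/, so it deletes. /mudugaufpibagimz/ → mudugaufpibagim.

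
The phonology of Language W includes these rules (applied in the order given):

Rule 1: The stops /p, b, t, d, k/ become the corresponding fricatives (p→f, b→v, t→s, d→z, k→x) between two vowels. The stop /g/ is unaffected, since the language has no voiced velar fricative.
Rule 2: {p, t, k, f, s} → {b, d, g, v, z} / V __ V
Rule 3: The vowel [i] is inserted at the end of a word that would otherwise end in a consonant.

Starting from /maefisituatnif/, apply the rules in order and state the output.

Rule 1 (intervocalic spirantization): /t/ is a stop between vowels /i/ and /u/, so it spirantizes to the fricative [s]. /maefisituatnif/ → maefisisuatnif.
Rule 2 (intervocalic voicing): /f/ is a voiceless obstruent between vowels /e/ and /i/, so it voices to [v]. /s/ is a voiceless obstruent between vowels /i/ and /i/, so it voices to [z]. /s/ is a voiceless obstruent between vowels /i/ and /u/, so it voices to [z]. /maefisisuatnif/ → maevizizuatnif.
Rule 3 (final i-epenthesis): the form ends in the consonant /f/, so [i] is inserted word-finally. /maevizizuatnif/ → maevizizuatnifi.

maevizizuatnifi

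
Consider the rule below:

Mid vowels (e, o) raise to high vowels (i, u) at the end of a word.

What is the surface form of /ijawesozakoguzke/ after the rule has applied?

/e/ is a mid vowel in word-final position, so it raises to [i].
The other instances of /e/, /o/ do not occur in the required environment and remain unchanged.
Surface form: [ijawesozakoguzki].

ijawesozakoguzki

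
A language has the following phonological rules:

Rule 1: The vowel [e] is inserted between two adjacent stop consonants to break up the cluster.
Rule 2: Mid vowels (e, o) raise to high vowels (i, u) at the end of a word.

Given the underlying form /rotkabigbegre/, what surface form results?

Rule 1 (stop-cluster e-epenthesis): /t/ and /k/ form a stop–stop cluster, so [e] is inserted between them. /g/ and /b/ form a stop–stop cluster, so [e] is inserted between them. /rotkabigbegre/ → rotekabigebegre.
Rule 2 (final vowel raising): /e/ is a mid vowel in word-final position, so it raises to [i]. /rotekabigebegre/ → rotekabigebegri.

rotekabigebegri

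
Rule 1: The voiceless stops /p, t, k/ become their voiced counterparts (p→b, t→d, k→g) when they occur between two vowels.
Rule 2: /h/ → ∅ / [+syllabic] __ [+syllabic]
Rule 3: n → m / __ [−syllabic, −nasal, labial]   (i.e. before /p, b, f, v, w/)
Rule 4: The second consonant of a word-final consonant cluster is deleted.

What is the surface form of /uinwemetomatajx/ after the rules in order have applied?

uimwemedomadaj

Rule 1 (intervocalic voicing): /t/ is a voiceless stop between vowels /e/ and /o/, so it voices to [d]. /t/ is a voiceless stop between vowels /a/ and /a/, so it voices to [d]. /uinwemetomatajx/ → uinwemedomadajx.
Rule 2 (intervocalic h-deletion): no segment meets the environment; /uinwemedomadajx/ is unchanged.
Rule 3 (nasal place assimilation): /n/ precedes the labial consonant /w/, so it assimilates in place to [m]. /uinwemedomadajx/ → uimwemedomadajx.
Rule 4 (final cluster simplification): /x/ is the second consonant of a word-final cluster /jx/, so it deletes. /uimwemedomadajx/ → uimwemedomadaj.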